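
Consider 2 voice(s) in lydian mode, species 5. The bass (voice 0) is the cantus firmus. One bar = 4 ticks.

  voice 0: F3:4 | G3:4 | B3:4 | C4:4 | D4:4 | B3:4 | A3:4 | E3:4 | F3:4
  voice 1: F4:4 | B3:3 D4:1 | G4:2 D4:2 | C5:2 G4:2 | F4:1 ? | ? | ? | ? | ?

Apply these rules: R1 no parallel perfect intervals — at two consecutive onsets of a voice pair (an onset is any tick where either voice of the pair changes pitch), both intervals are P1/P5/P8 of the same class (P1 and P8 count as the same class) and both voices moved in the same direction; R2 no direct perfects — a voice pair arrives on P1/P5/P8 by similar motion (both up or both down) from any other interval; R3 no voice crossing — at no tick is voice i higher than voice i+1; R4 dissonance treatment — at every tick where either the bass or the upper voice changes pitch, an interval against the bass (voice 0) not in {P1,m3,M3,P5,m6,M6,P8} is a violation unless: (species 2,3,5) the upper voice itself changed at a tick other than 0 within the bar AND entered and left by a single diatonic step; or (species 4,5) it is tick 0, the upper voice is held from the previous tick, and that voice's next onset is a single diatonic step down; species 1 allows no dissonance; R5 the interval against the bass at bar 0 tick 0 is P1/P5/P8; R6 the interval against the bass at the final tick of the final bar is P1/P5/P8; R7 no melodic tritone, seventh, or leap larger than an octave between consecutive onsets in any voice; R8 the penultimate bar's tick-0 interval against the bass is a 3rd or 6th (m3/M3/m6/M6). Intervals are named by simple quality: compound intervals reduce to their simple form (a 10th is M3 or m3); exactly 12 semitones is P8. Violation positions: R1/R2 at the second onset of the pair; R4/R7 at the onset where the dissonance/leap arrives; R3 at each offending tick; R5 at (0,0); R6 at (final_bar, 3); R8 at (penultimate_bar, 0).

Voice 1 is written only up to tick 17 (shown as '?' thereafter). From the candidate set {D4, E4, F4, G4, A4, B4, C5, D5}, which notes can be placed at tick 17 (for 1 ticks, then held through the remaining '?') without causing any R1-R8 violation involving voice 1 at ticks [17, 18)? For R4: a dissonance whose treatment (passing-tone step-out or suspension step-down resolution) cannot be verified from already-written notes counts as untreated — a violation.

{A4, D4, D5, F4}

D4: legal
E4: violates R4
F4: legal
G4: violates R4
A4: legal
B4: violates R7
C5: violates R4
D5: legal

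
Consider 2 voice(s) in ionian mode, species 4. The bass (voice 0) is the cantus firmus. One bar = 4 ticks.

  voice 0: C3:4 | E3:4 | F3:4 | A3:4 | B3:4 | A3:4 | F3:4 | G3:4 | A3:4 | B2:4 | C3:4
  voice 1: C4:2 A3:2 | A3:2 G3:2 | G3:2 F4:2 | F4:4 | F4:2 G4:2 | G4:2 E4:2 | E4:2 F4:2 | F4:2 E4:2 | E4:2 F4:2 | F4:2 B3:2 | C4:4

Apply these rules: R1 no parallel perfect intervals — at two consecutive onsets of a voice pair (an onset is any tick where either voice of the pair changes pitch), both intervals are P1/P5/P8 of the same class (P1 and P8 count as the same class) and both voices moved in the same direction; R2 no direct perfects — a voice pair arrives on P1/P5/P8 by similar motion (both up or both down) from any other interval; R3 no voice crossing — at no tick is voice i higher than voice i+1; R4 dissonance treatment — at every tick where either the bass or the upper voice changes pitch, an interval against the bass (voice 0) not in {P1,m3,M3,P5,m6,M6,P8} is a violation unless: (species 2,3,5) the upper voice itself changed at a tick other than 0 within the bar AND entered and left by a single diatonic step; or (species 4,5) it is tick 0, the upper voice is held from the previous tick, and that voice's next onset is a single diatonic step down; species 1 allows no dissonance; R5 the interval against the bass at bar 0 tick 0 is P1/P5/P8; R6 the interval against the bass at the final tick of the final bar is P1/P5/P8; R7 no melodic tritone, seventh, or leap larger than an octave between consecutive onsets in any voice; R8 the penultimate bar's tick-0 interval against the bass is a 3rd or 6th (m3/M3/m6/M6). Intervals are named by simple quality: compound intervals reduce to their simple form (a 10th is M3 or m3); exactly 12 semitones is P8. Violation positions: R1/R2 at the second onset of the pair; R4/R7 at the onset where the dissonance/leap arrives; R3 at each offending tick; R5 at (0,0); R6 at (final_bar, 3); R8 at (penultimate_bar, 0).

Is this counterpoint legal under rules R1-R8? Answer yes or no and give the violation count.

No (10 violations)

bar 0: v0=C3 v1=C4 (P8)
bar 1: v0=E3 v1=A3 (P4)
bar 2: v0=F3 v1=G3 (M2)
bar 3: v0=A3 v1=F4 (m6)
bar 4: v0=B3 v1=F4 (TT)
bar 5: v0=A3 v1=G4 (m7)
bar 6: v0=F3 v1=E4 (M7)
bar 7: v0=G3 v1=F4 (m7)
bar 8: v0=A3 v1=E4 (P5)
bar 9: v0=B2 v1=F4 (TT)
bar 10: v0=C3 v1=C4 (P8)
  R4 @ bar2.0: F3/G3 M2 untreated
  R7 @ bar2.2: G3->F4 leap 10st
  R4 @ bar4.0: B3/F4 TT untreated
  R4 @ bar5.0: A3/G4 m7 untreated
  R4 @ bar6.0: F3/E4 M7 untreated
  R4 @ bar9.0: B2/F4 TT untreated
  R7 @ bar9.0: A3->B2 leap 10st
  R8 @ bar9.0: penult TT not 3rd/6th
  R7 @ bar9.2: F4->B3 leap 6st
  R1 @ bar10.0: B2/B3 P8 -> C3/C4 P8 similar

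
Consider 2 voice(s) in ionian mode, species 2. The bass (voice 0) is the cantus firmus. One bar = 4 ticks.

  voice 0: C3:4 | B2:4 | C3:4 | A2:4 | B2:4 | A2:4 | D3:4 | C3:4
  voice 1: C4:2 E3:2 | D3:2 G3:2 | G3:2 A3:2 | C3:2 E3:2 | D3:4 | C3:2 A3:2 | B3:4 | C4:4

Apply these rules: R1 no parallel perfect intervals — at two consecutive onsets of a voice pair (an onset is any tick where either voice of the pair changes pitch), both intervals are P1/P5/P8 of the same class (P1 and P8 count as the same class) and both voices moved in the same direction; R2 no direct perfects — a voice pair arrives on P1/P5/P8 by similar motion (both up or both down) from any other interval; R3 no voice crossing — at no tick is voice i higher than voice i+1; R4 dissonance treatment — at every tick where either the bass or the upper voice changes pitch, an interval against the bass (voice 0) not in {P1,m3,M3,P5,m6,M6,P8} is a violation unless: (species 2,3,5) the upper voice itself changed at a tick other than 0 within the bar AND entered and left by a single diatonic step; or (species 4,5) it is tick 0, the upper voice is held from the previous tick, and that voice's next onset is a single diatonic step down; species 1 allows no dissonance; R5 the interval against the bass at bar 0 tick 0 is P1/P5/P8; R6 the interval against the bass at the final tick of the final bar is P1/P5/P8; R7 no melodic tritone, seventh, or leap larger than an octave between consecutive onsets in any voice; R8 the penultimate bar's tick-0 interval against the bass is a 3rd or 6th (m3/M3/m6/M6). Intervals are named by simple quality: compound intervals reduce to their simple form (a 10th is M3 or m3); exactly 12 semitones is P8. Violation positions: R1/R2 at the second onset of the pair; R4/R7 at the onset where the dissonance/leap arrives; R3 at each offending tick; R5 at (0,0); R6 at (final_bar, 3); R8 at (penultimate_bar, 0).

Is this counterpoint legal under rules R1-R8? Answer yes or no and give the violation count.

bar 0: v0=C3 v1=C4 (P8)
bar 1: v0=B2 v1=D3 (m3)
bar 2: v0=C3 v1=G3 (P5)
bar 3: v0=A2 v1=C3 (m3)
bar 4: v0=B2 v1=D3 (m3)
bar 5: v0=A2 v1=C3 (m3)
bar 6: v0=D3 v1=B3 (M6)
bar 7: v0=C3 v1=C4 (P8)

Yes (0 violations)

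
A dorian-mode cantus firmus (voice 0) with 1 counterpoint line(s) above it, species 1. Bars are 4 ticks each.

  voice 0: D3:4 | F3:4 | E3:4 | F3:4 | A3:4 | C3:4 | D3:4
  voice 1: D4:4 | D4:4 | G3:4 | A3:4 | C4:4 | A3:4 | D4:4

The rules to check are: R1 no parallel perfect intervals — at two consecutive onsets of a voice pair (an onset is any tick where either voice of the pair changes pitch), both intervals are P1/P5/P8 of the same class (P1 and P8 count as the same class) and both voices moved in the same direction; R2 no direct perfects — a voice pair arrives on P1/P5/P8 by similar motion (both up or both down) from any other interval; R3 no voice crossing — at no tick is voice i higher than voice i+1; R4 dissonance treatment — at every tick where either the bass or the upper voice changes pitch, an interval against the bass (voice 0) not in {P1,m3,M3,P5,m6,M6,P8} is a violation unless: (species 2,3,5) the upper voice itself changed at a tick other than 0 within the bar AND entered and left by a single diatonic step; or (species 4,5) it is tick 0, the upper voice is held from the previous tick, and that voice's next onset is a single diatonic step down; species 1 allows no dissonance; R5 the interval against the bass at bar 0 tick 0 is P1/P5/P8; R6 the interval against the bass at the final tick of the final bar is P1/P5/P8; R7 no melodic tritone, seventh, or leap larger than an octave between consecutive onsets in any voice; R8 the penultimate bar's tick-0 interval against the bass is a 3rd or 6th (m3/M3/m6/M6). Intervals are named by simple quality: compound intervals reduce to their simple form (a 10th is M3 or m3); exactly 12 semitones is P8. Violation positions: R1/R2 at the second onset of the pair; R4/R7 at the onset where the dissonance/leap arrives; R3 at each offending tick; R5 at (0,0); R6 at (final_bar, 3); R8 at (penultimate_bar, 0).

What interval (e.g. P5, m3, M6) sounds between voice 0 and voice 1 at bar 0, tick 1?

P8

voice 0=D3 voice 1=D4 -> P8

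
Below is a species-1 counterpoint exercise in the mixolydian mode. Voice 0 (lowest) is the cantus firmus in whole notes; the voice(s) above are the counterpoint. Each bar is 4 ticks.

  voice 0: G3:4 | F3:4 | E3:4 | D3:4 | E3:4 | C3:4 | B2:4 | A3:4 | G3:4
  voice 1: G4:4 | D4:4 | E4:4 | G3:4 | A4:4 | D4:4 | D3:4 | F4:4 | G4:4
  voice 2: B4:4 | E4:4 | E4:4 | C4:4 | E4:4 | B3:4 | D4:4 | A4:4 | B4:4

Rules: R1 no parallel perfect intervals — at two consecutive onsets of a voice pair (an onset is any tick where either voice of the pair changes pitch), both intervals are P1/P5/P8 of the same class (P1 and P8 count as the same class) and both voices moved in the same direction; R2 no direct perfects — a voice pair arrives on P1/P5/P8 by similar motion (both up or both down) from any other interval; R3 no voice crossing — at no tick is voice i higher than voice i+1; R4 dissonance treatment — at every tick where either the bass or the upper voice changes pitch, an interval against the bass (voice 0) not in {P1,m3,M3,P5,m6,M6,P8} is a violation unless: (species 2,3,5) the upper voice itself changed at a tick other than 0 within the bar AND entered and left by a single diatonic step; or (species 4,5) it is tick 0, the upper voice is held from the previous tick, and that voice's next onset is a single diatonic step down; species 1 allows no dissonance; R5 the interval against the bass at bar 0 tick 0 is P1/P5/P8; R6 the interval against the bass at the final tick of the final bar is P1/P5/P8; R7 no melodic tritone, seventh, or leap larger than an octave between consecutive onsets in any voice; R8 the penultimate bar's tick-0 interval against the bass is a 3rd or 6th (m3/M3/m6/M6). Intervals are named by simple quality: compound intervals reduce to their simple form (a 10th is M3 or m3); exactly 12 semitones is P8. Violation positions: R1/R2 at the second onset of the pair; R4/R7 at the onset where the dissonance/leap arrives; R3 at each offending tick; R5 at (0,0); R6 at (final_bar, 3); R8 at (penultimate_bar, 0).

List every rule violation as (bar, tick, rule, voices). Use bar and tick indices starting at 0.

(0, 0, R5, (0, 2))
(1, 0, R4, (0, 2))
(3, 0, R4, (0, 1))
(3, 0, R4, (0, 2))
(4, 0, R2, (0, 2))
(4, 0, R3, (1, 2))
(4, 0, R4, (0, 1))
(4, 0, R7, (1,))
(4, 1, R3, (1, 2))
(4, 2, R3, (1, 2))
(4, 3, R3, (1, 2))
(5, 0, R3, (1, 2))
(5, 0, R4, (0, 1))
(5, 0, R4, (0, 2))
(5, 1, R3, (1, 2))
(5, 2, R3, (1, 2))
(5, 3, R3, (1, 2))
(7, 0, R2, (0, 2))
(7, 0, R7, (0,))
(7, 0, R7, (1,))
(7, 0, R8, (0, 2))
(8, 3, R6, (0, 2))

bar 0: v0=G3 v1=G4 v2=B4 downbeat M3
bar 1: v0=F3 v1=D4 v2=E4 downbeat M7
bar 2: v0=E3 v1=E4 v2=E4 downbeat P8
bar 3: v0=D3 v1=G3 v2=C4 downbeat m7
bar 4: v0=E3 v1=A4 v2=E4 downbeat P8
bar 5: v0=C3 v1=D4 v2=B3 downbeat M7
bar 6: v0=B2 v1=D3 v2=D4 downbeat m3
bar 7: v0=A3 v1=F4 v2=A4 downbeat P8
bar 8: v0=G3 v1=G4 v2=B4 downbeat M3
  -> R5 @ bar 0 tick 0 v(0, 2): opens on M3
  -> R4 @ bar 1 tick 0 v(0, 2): F3/E4 M7 untreated
  -> R4 @ bar 3 tick 0 v(0, 1): D3/G3 P4 untreated
  -> R4 @ bar 3 tick 0 v(0, 2): D3/C4 m7 untreated
  -> R2 @ bar 4 tick 0 v(0, 2): D3/C4 m7 -> E3/E4 P8 similar
  -> R3 @ bar 4 tick 0 v(1, 2): A4 above E4
  -> R4 @ bar 4 tick 0 v(0, 1): E3/A4 P4 untreated
  -> R7 @ bar 4 tick 0 v(1,): G3->A4 leap 14st
  -> R3 @ bar 4 tick 1 v(1, 2): A4 above E4
  -> R3 @ bar 4 tick 2 v(1, 2): A4 above E4
  -> R3 @ bar 4 tick 3 v(1, 2): A4 above E4
  -> R3 @ bar 5 tick 0 v(1, 2): D4 above B3
  -> R4 @ bar 5 tick 0 v(0, 1): C3/D4 M2 untreated
  -> R4 @ bar 5 tick 0 v(0, 2): C3/B3 M7 untreated
  -> R3 @ bar 5 tick 1 v(1, 2): D4 above B3
  -> R3 @ bar 5 tick 2 v(1, 2): D4 above B3
  -> R3 @ bar 5 tick 3 v(1, 2): D4 above B3
  -> R2 @ bar 7 tick 0 v(0, 2): B2/D4 m3 -> A3/A4 P8 similar
  -> R7 @ bar 7 tick 0 v(0,): B2->A3 leap 10st
  -> R7 @ bar 7 tick 0 v(1,): D3->F4 leap 15st
  -> R8 @ bar 7 tick 0 v(0, 2): penult P8 not 3rd/6th
  -> R6 @ bar 8 tick 3 v(0, 2): closes on M3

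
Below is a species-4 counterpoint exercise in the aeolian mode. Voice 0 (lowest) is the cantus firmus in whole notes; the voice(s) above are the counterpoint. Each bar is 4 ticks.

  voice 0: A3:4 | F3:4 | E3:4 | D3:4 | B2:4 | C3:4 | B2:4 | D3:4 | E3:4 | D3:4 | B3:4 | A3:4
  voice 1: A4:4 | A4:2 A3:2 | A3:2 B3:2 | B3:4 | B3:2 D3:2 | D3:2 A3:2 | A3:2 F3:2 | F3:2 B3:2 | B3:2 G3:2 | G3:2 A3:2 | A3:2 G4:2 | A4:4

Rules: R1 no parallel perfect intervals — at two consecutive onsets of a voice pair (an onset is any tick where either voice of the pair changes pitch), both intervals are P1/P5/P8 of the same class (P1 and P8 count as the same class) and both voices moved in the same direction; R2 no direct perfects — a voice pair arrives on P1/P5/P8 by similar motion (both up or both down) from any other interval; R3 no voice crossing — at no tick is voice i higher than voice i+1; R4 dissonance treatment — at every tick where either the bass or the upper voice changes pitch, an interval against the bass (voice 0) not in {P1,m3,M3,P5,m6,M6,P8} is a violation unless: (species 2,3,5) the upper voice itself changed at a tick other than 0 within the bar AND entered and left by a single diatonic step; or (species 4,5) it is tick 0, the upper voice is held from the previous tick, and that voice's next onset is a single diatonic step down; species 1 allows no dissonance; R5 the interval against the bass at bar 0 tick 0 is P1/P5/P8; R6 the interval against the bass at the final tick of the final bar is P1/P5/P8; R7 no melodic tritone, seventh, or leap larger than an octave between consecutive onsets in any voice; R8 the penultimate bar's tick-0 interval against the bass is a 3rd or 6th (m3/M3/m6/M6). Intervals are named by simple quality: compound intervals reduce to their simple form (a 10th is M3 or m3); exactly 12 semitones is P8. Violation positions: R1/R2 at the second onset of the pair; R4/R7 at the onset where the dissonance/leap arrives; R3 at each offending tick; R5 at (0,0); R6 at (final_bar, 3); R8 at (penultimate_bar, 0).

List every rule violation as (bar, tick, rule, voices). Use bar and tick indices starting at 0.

bar 0: v0=A3 v1=A4 downbeat P8
bar 1: v0=F3 v1=A4 downbeat M3
bar 2: v0=E3 v1=A3 downbeat P4
bar 3: v0=D3 v1=B3 downbeat M6
bar 4: v0=B2 v1=B3 downbeat P8
bar 5: v0=C3 v1=D3 downbeat M2
bar 6: v0=B2 v1=A3 downbeat m7
bar 7: v0=D3 v1=F3 downbeat m3
bar 8: v0=E3 v1=B3 downbeat P5
bar 9: v0=D3 v1=G3 downbeat P4
bar 10: v0=B3 v1=A3 downbeat M2
bar 11: v0=A3 v1=A4 downbeat P8
  -> R4 @ bar 2 tick 0 v(0, 1): E3/A3 P4 untreated
  -> R4 @ bar 5 tick 0 v(0, 1): C3/D3 M2 untreated
  -> R4 @ bar 6 tick 0 v(0, 1): B2/A3 m7 untreated
  -> R4 @ bar 6 tick 2 v(0, 1): B2/F3 TT untreated
  -> R7 @ bar 7 tick 2 v(1,): F3->B3 leap 6st
  -> R4 @ bar 9 tick 0 v(0, 1): D3/G3 P4 untreated
  -> R3 @ bar 10 tick 0 v(0, 1): B3 above A3
  -> R4 @ bar 10 tick 0 v(0, 1): B3/A3 M2 untreated
  -> R8 @ bar 10 tick 0 v(0, 1): penult M2 not 3rd/6th
  -> R3 @ bar 10 tick 1 v(0, 1): B3 above A3
  -> R7 @ bar 10 tick 2 v(1,): A3->G4 leap 10st

(2, 0, R4, (0, 1))
(5, 0, R4, (0, 1))
(6, 0, R4, (0, 1))
(6, 2, R4, (0, 1))
(7, 2, R7, (1,))
(9, 0, R4, (0, 1))
(10, 0, R3, (0, 1))
(10, 0, R4, (0, 1))
(10, 0, R8, (0, 1))
(10, 1, R3, (0, 1))
(10, 2, R7, (1,))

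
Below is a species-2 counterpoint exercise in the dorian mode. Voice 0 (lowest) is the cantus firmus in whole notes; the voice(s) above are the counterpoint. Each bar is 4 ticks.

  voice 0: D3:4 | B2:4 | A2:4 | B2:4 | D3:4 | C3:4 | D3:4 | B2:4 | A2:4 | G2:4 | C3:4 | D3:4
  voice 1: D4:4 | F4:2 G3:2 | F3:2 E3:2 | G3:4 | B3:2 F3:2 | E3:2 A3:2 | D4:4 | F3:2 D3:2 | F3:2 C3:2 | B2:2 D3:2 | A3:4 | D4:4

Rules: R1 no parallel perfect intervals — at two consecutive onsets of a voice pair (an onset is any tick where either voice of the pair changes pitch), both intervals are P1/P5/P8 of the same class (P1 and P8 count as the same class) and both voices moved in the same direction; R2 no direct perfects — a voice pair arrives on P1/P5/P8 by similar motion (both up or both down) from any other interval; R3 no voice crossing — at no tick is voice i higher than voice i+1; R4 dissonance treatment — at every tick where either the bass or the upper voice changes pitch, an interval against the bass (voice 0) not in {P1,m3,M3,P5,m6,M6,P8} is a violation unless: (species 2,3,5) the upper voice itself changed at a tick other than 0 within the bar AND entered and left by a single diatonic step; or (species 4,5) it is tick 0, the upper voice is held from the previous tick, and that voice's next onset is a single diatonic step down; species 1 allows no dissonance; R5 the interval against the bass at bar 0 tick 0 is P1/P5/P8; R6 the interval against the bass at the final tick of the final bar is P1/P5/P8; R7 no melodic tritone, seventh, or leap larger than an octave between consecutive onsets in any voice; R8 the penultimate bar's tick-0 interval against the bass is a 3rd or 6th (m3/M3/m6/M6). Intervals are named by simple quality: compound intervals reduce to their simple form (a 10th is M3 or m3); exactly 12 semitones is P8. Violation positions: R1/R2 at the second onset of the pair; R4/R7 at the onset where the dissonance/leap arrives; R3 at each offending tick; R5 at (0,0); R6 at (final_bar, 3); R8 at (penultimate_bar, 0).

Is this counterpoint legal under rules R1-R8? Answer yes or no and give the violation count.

No (6 violations)

bar 0: v0=D3 v1=D4 (P8)
bar 1: v0=B2 v1=F4 (TT)
bar 2: v0=A2 v1=F3 (m6)
bar 3: v0=B2 v1=G3 (m6)
bar 4: v0=D3 v1=B3 (M6)
bar 5: v0=C3 v1=E3 (M3)
bar 6: v0=D3 v1=D4 (P8)
bar 7: v0=B2 v1=F3 (TT)
bar 8: v0=A2 v1=F3 (m6)
bar 9: v0=G2 v1=B2 (M3)
bar 10: v0=C3 v1=A3 (M6)
bar 11: v0=D3 v1=D4 (P8)
  R4 @ bar1.0: B2/F4 TT untreated
  R7 @ bar1.2: F4->G3 leap 10st
  R7 @ bar4.2: B3->F3 leap 6st
  R2 @ bar6.0: C3/A3 M6 -> D3/D4 P8 similar
  R4 @ bar7.0: B2/F3 TT untreated
  R2 @ bar11.0: C3/A3 M6 -> D3/D4 P8 similar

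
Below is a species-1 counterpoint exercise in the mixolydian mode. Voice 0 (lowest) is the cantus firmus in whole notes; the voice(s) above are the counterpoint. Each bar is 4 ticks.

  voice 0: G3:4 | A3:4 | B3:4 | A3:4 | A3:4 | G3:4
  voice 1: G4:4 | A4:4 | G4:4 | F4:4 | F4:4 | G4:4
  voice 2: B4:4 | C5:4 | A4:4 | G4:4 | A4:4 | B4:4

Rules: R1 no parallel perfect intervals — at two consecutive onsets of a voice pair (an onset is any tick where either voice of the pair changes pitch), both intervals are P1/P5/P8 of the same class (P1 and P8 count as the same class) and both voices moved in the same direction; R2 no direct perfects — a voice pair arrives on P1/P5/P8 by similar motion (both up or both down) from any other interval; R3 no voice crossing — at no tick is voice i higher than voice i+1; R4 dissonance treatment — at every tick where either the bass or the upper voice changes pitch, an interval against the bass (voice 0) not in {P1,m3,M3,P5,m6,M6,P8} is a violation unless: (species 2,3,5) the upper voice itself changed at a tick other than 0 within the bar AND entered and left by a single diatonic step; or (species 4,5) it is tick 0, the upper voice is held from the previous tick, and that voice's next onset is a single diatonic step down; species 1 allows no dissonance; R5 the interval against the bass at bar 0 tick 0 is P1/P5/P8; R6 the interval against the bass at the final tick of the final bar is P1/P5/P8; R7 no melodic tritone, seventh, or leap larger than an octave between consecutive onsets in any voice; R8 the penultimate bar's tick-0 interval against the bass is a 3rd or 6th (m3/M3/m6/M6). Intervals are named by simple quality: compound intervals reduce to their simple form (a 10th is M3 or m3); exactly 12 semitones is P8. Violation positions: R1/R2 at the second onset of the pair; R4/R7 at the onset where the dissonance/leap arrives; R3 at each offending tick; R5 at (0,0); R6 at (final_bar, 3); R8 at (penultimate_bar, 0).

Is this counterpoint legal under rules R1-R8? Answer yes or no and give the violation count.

No (6 violations)

bar 0: v0=G3 v1=G4 v2=B4 (M3)
bar 1: v0=A3 v1=A4 v2=C5 (m3)
bar 2: v0=B3 v1=G4 v2=A4 (m7)
bar 3: v0=A3 v1=F4 v2=G4 (m7)
bar 4: v0=A3 v1=F4 v2=A4 (P8)
bar 5: v0=G3 v1=G4 v2=B4 (M3)
  R5 @ bar0.0: opens on M3
  R1 @ bar1.0: G3/G4 P8 -> A3/A4 P8 similar
  R4 @ bar2.0: B3/A4 m7 untreated
  R4 @ bar3.0: A3/G4 m7 untreated
  R8 @ bar4.0: penult P8 not 3rd/6th
  R6 @ bar5.3: closes on M3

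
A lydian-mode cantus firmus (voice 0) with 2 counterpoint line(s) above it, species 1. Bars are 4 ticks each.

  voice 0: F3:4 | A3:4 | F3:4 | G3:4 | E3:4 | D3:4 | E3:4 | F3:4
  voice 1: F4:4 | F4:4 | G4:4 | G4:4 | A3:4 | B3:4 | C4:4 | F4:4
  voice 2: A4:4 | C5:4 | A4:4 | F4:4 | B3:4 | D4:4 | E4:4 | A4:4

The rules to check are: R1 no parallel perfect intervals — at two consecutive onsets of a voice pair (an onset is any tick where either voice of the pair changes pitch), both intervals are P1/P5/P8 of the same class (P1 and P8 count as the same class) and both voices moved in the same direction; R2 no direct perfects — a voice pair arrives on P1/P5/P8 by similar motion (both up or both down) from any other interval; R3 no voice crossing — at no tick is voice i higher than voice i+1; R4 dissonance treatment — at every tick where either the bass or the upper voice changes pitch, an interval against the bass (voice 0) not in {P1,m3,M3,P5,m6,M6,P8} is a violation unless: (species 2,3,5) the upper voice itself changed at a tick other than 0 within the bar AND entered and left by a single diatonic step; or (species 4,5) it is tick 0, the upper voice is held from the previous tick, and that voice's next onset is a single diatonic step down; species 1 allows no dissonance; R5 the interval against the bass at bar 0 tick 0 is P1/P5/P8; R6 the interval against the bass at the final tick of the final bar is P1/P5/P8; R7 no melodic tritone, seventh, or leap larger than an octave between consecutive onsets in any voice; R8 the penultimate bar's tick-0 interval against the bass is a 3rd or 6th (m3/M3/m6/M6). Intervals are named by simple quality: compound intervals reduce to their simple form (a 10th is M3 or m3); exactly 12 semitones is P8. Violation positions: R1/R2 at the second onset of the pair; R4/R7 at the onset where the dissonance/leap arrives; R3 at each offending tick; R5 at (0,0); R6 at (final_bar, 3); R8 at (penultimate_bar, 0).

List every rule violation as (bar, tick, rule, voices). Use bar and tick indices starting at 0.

bar 0: v0=F3 v1=F4 v2=A4 downbeat M3
bar 1: v0=A3 v1=F4 v2=C5 downbeat m3
bar 2: v0=F3 v1=G4 v2=A4 downbeat M3
bar 3: v0=G3 v1=G4 v2=F4 downbeat m7
bar 4: v0=E3 v1=A3 v2=B3 downbeat P5
bar 5: v0=D3 v1=B3 v2=D4 downbeat P8
bar 6: v0=E3 v1=C4 v2=E4 downbeat P8
bar 7: v0=F3 v1=F4 v2=A4 downbeat M3
  -> R5 @ bar 0 tick 0 v(0, 2): opens on M3
  -> R4 @ bar 2 tick 0 v(0, 1): F3/G4 M2 untreated
  -> R3 @ bar 3 tick 0 v(1, 2): G4 above F4
  -> R4 @ bar 3 tick 0 v(0, 2): G3/F4 m7 untreated
  -> R3 @ bar 3 tick 1 v(1, 2): G4 above F4
  -> R3 @ bar 3 tick 2 v(1, 2): G4 above F4
  -> R3 @ bar 3 tick 3 v(1, 2): G4 above F4
  -> R2 @ bar 4 tick 0 v(0, 2): G3/F4 m7 -> E3/B3 P5 similar
  -> R4 @ bar 4 tick 0 v(0, 1): E3/A3 P4 untreated
  -> R7 @ bar 4 tick 0 v(1,): G4->A3 leap 10st
  -> R7 @ bar 4 tick 0 v(2,): F4->B3 leap 6st
  -> R1 @ bar 6 tick 0 v(0, 2): D3/D4 P8 -> E3/E4 P8 similar
  -> R8 @ bar 6 tick 0 v(0, 2): penult P8 not 3rd/6th
  -> R2 @ bar 7 tick 0 v(0, 1): E3/C4 m6 -> F3/F4 P8 similar
  -> R6 @ bar 7 tick 3 v(0, 2): closes on M3

(0, 0, R5, (0, 2))
(2, 0, R4, (0, 1))
(3, 0, R3, (1, 2))
(3, 0, R4, (0, 2))
(3, 1, R3, (1, 2))
(3, 2, R3, (1, 2))
(3, 3, R3, (1, 2))
(4, 0, R2, (0, 2))
(4, 0, R4, (0, 1))
(4, 0, R7, (1,))
(4, 0, R7, (2,))
(6, 0, R1, (0, 2))
(6, 0, R8, (0, 2))
(7, 0, R2, (0, 1))
(7, 3, R6, (0, 2))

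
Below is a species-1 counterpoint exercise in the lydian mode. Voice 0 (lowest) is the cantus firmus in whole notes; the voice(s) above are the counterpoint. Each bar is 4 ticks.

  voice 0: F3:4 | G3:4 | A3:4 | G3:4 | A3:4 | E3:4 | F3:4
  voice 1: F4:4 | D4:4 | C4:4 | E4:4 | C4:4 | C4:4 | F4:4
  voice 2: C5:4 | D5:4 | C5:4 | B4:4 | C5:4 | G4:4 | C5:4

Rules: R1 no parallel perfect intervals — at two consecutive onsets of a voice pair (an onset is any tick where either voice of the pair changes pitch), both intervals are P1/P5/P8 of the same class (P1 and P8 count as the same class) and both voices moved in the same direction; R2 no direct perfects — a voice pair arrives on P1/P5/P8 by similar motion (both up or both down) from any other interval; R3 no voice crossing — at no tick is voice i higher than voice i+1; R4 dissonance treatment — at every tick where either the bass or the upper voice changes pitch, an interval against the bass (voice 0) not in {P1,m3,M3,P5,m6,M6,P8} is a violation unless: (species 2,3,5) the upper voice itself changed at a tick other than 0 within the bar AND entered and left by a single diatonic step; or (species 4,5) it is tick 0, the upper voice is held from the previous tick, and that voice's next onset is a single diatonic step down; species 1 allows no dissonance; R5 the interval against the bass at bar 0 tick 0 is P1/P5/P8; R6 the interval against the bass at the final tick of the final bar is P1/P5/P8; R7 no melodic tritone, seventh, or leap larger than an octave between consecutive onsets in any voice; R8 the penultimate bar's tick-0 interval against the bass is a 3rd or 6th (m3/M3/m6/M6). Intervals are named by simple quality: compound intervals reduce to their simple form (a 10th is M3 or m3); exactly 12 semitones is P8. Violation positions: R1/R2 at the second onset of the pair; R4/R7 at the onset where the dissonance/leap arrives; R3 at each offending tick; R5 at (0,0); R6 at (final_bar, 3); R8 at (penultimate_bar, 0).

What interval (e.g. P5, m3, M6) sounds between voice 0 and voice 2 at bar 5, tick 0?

m3

voice 0=E3 voice 2=G4 -> m3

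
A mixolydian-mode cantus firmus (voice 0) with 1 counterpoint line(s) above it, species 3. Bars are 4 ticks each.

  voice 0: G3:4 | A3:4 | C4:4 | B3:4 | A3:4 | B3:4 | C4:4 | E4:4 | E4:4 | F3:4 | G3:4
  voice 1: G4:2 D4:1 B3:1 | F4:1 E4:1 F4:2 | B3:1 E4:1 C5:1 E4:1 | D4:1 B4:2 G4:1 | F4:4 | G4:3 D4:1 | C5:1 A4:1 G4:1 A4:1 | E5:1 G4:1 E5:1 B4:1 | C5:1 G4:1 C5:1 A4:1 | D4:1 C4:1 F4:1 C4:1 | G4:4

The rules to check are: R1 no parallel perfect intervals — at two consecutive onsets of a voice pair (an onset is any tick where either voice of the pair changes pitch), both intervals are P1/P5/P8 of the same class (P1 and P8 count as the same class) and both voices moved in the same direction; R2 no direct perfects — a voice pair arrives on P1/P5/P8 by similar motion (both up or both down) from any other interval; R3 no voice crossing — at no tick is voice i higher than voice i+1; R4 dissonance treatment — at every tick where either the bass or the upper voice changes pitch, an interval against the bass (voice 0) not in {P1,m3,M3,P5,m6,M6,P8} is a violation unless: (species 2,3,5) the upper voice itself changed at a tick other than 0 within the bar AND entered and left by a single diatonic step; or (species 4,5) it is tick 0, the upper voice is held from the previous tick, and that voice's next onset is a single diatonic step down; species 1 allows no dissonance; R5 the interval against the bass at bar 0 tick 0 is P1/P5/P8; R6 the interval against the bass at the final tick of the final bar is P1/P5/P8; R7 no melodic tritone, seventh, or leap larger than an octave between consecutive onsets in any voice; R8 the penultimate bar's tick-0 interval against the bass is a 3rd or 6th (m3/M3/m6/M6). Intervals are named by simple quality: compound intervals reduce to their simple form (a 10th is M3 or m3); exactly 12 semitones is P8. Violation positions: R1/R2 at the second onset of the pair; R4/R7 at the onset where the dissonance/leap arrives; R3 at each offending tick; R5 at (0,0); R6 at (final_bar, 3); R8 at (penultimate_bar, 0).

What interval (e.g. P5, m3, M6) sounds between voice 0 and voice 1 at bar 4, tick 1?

m6

voice 0=A3 voice 1=F4 -> m6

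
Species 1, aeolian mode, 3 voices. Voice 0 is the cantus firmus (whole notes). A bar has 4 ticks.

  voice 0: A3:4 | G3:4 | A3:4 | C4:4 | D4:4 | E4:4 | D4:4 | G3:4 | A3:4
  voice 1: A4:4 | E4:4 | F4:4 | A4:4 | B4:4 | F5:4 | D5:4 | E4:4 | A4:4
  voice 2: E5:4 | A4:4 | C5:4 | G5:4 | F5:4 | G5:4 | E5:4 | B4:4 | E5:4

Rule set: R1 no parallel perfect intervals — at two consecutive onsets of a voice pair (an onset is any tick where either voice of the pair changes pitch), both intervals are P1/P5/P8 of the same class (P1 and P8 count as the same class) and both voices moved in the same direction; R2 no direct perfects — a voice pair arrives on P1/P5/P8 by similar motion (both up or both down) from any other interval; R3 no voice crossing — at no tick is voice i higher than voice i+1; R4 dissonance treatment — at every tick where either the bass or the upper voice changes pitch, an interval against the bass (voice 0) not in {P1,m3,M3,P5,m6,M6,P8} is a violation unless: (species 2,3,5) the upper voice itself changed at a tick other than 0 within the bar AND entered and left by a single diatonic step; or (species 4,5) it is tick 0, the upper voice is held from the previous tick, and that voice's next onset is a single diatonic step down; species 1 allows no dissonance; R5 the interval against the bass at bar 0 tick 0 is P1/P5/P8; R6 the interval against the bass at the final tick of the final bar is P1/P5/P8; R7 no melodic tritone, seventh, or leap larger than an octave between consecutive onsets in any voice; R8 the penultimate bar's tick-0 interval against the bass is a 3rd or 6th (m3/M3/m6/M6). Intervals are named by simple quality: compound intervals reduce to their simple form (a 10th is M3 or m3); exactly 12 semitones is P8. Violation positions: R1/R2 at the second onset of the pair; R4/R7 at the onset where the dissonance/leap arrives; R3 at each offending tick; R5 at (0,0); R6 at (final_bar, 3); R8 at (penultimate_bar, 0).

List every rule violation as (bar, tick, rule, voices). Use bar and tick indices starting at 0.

(1, 0, R4, (0, 2))
(2, 0, R2, (1, 2))
(3, 0, R2, (0, 2))
(5, 0, R4, (0, 1))
(5, 0, R7, (1,))
(6, 0, R2, (0, 1))
(6, 0, R4, (0, 2))
(7, 0, R2, (1, 2))
(7, 0, R7, (1,))
(8, 0, R1, (1, 2))
(8, 0, R2, (0, 1))
(8, 0, R2, (0, 2))

bar 0: v0=A3 v1=A4 v2=E5 downbeat P5
bar 1: v0=G3 v1=E4 v2=A4 downbeat M2
bar 2: v0=A3 v1=F4 v2=C5 downbeat m3
bar 3: v0=C4 v1=A4 v2=G5 downbeat P5
bar 4: v0=D4 v1=B4 v2=F5 downbeat m3
bar 5: v0=E4 v1=F5 v2=G5 downbeat m3
bar 6: v0=D4 v1=D5 v2=E5 downbeat M2
bar 7: v0=G3 v1=E4 v2=B4 downbeat M3
bar 8: v0=A3 v1=A4 v2=E5 downbeat P5
  -> R4 @ bar 1 tick 0 v(0, 2): G3/A4 M2 untreated
  -> R2 @ bar 2 tick 0 v(1, 2): E4/A4 P4 -> F4/C5 P5 similar
  -> R2 @ bar 3 tick 0 v(0, 2): A3/C5 m3 -> C4/G5 P5 similar
  -> R4 @ bar 5 tick 0 v(0, 1): E4/F5 m2 untreated
  -> R7 @ bar 5 tick 0 v(1,): B4->F5 leap 6st
  -> R2 @ bar 6 tick 0 v(0, 1): E4/F5 m2 -> D4/D5 P8 similar
  -> R4 @ bar 6 tick 0 v(0, 2): D4/E5 M2 untreated
  -> R2 @ bar 7 tick 0 v(1, 2): D5/E5 M2 -> E4/B4 P5 similar
  -> R7 @ bar 7 tick 0 v(1,): D5->E4 leap 10st
  -> R1 @ bar 8 tick 0 v(1, 2): E4/B4 P5 -> A4/E5 P5 similar
  -> R2 @ bar 8 tick 0 v(0, 1): G3/E4 M6 -> A3/A4 P8 similar
  -> R2 @ bar 8 tick 0 v(0, 2): G3/B4 M3 -> A3/E5 P5 similar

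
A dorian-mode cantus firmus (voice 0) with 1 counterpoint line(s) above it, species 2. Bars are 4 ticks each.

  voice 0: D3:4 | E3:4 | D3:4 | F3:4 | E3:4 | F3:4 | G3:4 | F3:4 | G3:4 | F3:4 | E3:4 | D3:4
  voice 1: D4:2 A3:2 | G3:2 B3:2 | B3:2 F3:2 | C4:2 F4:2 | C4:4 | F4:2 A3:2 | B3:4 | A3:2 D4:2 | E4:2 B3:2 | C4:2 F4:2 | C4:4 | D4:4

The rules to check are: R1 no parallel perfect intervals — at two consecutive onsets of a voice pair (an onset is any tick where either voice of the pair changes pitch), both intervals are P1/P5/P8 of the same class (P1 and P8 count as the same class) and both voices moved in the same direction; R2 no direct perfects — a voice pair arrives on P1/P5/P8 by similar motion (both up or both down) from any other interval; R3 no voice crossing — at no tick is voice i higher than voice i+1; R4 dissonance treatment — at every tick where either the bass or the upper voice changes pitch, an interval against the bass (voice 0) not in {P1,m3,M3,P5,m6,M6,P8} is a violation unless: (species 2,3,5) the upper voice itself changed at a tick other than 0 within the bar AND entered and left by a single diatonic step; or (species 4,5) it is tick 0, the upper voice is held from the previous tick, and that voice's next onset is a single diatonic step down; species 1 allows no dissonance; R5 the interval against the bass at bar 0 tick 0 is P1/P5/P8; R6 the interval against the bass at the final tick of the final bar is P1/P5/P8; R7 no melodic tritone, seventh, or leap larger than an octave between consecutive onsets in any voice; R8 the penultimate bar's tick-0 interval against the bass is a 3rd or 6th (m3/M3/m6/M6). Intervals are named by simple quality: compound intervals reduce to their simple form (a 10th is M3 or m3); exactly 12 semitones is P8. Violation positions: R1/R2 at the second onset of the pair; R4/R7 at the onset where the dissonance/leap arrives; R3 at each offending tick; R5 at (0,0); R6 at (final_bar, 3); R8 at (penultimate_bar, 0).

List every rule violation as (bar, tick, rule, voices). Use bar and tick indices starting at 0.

(2, 2, R7, (1,))
(3, 0, R2, (0, 1))
(5, 0, R2, (0, 1))

bar 0: v0=D3 v1=D4 downbeat P8
bar 1: v0=E3 v1=G3 downbeat m3
bar 2: v0=D3 v1=B3 downbeat M6
bar 3: v0=F3 v1=C4 downbeat P5
bar 4: v0=E3 v1=C4 downbeat m6
bar 5: v0=F3 v1=F4 downbeat P8
bar 6: v0=G3 v1=B3 downbeat M3
bar 7: v0=F3 v1=A3 downbeat M3
bar 8: v0=G3 v1=E4 downbeat M6
bar 9: v0=F3 v1=C4 downbeat P5
bar 10: v0=E3 v1=C4 downbeat m6
bar 11: v0=D3 v1=D4 downbeat P8
  -> R7 @ bar 2 tick 2 v(1,): B3->F3 leap 6st
  -> R2 @ bar 3 tick 0 v(0, 1): D3/F3 m3 -> F3/C4 P5 similar
  -> R2 @ bar 5 tick 0 v(0, 1): E3/C4 m6 -> F3/F4 P8 similar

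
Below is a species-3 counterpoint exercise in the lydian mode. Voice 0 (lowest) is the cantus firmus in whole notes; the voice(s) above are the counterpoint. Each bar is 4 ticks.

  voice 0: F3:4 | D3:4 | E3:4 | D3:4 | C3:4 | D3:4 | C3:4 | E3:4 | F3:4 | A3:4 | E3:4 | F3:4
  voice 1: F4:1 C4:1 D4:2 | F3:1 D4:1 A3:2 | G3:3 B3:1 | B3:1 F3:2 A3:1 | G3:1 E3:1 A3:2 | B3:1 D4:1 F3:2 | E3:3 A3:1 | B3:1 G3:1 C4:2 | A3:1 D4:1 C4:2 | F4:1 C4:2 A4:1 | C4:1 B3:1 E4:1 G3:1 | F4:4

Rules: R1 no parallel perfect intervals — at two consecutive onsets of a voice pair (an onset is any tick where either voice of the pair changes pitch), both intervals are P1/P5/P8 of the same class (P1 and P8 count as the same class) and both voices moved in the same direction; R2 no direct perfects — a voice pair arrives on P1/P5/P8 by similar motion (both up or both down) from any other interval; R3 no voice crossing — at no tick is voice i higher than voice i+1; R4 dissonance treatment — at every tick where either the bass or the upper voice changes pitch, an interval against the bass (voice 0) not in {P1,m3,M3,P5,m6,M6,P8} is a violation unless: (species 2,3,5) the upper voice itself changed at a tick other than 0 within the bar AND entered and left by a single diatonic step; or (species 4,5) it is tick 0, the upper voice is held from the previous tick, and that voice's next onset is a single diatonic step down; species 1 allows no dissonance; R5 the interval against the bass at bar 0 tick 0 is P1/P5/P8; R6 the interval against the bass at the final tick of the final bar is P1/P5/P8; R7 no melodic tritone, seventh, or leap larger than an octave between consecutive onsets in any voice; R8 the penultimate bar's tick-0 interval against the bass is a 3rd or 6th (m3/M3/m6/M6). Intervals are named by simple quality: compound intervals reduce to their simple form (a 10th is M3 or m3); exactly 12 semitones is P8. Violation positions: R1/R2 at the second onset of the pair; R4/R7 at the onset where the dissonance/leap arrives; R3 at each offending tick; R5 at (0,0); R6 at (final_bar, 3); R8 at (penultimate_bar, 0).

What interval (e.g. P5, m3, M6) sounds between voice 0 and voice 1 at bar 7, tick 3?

voice 0=E3 voice 1=C4 -> m6

m6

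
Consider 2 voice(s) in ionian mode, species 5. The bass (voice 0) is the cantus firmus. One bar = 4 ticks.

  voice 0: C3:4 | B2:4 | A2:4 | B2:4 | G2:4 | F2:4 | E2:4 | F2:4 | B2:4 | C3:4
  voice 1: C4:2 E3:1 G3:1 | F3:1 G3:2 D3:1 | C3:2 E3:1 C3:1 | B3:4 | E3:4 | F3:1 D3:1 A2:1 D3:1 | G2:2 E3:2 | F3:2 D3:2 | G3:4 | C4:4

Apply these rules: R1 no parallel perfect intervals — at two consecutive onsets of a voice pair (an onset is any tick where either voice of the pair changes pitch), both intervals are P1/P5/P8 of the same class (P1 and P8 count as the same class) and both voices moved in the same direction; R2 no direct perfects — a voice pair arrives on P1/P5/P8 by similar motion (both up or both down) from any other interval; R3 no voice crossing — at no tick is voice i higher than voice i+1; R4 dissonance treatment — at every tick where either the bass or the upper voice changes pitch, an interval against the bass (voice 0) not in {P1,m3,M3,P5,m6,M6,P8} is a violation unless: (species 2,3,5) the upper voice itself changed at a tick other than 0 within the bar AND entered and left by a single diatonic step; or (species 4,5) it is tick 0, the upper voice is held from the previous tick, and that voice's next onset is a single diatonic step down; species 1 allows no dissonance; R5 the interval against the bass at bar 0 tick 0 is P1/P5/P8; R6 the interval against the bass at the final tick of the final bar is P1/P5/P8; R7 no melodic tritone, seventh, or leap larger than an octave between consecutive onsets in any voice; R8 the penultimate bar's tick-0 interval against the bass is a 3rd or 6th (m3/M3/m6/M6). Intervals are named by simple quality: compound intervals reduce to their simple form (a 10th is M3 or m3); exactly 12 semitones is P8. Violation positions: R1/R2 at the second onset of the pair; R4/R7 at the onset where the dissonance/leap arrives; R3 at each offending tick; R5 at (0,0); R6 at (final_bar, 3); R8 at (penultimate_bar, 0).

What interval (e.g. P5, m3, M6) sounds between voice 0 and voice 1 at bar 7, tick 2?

voice 0=F2 voice 1=D3 -> M6

M6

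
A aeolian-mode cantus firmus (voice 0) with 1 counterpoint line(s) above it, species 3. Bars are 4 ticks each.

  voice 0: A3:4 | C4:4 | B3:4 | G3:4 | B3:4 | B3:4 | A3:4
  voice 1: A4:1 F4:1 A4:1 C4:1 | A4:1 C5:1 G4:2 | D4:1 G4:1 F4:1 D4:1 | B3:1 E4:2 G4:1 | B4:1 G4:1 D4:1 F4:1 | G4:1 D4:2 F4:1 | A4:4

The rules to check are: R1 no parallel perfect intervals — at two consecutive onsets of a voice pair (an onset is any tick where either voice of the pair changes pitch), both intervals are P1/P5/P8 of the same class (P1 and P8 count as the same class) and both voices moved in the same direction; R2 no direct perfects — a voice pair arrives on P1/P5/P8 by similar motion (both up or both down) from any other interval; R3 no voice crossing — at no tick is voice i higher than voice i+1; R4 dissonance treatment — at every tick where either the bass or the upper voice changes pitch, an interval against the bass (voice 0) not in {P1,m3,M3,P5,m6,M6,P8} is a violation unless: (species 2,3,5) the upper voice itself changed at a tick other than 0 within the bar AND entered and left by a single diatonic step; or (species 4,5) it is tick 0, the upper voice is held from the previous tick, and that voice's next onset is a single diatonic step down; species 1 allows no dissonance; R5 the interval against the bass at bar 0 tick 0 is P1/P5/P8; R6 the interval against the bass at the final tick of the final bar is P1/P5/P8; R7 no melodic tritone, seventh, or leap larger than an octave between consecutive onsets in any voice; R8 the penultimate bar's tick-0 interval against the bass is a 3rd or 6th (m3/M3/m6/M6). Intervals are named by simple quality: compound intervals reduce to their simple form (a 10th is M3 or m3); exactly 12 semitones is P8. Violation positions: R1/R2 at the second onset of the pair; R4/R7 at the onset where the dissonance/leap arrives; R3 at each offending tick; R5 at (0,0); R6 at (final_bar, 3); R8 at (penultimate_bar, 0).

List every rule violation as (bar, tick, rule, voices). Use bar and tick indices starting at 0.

(2, 2, R4, (0, 1))
(4, 0, R1, (0, 1))
(4, 3, R4, (0, 1))
(5, 3, R4, (0, 1))

bar 0: v0=A3 v1=A4 downbeat P8
bar 1: v0=C4 v1=A4 downbeat M6
bar 2: v0=B3 v1=D4 downbeat m3
bar 3: v0=G3 v1=B3 downbeat M3
bar 4: v0=B3 v1=B4 downbeat P8
bar 5: v0=B3 v1=G4 downbeat m6
bar 6: v0=A3 v1=A4 downbeat P8
  -> R4 @ bar 2 tick 2 v(0, 1): B3/F4 TT untreated
  -> R1 @ bar 4 tick 0 v(0, 1): G3/G4 P8 -> B3/B4 P8 similar
  -> R4 @ bar 4 tick 3 v(0, 1): B3/F4 TT untreated
  -> R4 @ bar 5 tick 3 v(0, 1): B3/F4 TT untreated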